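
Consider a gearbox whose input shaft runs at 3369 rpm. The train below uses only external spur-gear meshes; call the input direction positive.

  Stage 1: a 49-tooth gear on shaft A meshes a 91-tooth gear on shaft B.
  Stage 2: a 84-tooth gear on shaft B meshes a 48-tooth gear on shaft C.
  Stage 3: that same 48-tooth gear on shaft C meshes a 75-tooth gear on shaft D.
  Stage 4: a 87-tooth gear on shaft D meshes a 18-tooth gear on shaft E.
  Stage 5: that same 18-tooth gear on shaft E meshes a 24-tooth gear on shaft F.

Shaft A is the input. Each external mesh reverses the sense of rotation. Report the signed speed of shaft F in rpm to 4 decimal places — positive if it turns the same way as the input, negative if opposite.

-7365.1523 rpm (opposite to input, |ω| = 7365.1523 rpm)

Stage 1 [49T→91T]: ω = 3369.0000×49/91 = 1814.0769 rpm, dir flips to −; running = −1814.0769
Stage 2 [84T→48T]: ω = 1814.0769×84/48 = 3174.6346 rpm, dir flips to +; running = +3174.6346
Stage 3 [48T→75T]: ω = 3174.6346×48/75 = 2031.7662 rpm, dir flips to −; running = −2031.7662
Stage 4 [87T→18T]: ω = 2031.7662×87/18 = 9820.2031 rpm, dir flips to +; running = +9820.2031
Stage 5 [18T→24T]: ω = 9820.2031×18/24 = 7365.1523 rpm, dir flips to −; running = −7365.1523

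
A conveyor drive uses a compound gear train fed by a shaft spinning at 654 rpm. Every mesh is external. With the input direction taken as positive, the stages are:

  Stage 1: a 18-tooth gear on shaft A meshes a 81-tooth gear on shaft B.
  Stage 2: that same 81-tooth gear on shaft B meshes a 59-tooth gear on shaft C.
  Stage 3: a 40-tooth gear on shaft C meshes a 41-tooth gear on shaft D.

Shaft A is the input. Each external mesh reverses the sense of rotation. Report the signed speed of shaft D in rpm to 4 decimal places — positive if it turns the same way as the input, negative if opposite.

Stage 1 [18T→81T]: ω = 654.0000×18/81 = 145.3333 rpm, dir flips to −; running = −145.3333
Stage 2 [81T→59T]: ω = 145.3333×81/59 = 199.5254 rpm, dir flips to +; running = +199.5254
Stage 3 [40T→41T]: ω = 199.5254×40/41 = 194.6589 rpm, dir flips to −; running = −194.6589

-194.6589 rpm (opposite to input, |ω| = 194.6589 rpm)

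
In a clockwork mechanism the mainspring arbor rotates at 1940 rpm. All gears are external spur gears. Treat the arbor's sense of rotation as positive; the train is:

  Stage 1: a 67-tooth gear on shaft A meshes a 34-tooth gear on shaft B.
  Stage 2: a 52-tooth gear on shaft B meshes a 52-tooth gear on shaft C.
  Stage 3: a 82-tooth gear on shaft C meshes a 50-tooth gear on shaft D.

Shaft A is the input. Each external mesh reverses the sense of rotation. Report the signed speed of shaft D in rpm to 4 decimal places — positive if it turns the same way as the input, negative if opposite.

Stage 1 [67T→34T]: ω = 1940.0000×67/34 = 3822.9412 rpm, dir flips to −; running = −3822.9412
Stage 2 [52T→52T]: ω = 3822.9412×52/52 = 3822.9412 rpm, dir flips to +; running = +3822.9412
Stage 3 [82T→50T]: ω = 3822.9412×82/50 = 6269.6235 rpm, dir flips to −; running = −6269.6235

-6269.6235 rpm (opposite to input, |ω| = 6269.6235 rpm)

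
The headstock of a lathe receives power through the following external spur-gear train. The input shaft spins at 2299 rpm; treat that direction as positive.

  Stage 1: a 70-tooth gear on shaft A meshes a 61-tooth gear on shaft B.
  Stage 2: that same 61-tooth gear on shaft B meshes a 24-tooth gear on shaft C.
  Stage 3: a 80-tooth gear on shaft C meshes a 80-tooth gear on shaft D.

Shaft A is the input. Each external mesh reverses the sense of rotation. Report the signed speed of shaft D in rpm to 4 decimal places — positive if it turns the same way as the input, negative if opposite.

Stage 1 [70T→61T]: ω = 2299.0000×70/61 = 2638.1967 rpm, dir flips to −; running = −2638.1967
Stage 2 [61T→24T]: ω = 2638.1967×61/24 = 6705.4167 rpm, dir flips to +; running = +6705.4167
Stage 3 [80T→80T]: ω = 6705.4167×80/80 = 6705.4167 rpm, dir flips to −; running = −6705.4167

-6705.4167 rpm (opposite to input, |ω| = 6705.4167 rpm)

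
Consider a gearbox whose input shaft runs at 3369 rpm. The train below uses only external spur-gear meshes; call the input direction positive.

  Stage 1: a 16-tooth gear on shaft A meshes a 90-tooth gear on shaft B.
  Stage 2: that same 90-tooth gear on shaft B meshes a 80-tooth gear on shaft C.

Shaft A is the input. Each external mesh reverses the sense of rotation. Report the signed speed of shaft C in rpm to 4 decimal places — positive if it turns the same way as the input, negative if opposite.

+673.8000 rpm (same as input, |ω| = 673.8000 rpm)

Stage 1 [16T→90T]: ω = 3369.0000×16/90 = 598.9333 rpm, dir flips to −; running = −598.9333
Stage 2 [90T→80T]: ω = 598.9333×90/80 = 673.8000 rpm, dir flips to +; running = +673.8000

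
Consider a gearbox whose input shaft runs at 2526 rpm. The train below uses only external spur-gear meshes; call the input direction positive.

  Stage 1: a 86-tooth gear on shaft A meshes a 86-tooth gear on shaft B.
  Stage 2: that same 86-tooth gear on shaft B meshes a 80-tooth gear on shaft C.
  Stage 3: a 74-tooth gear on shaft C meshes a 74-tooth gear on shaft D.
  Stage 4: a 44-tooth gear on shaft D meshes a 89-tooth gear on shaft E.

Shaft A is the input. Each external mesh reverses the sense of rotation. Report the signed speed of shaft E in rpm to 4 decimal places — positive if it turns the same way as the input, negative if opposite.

+1342.4697 rpm (same as input, |ω| = 1342.4697 rpm)

Stage 1 [86T→86T]: ω = 2526.0000×86/86 = 2526.0000 rpm, dir flips to −; running = −2526.0000
Stage 2 [86T→80T]: ω = 2526.0000×86/80 = 2715.4500 rpm, dir flips to +; running = +2715.4500
Stage 3 [74T→74T]: ω = 2715.4500×74/74 = 2715.4500 rpm, dir flips to −; running = −2715.4500
Stage 4 [44T→89T]: ω = 2715.4500×44/89 = 1342.4697 rpm, dir flips to +; running = +1342.4697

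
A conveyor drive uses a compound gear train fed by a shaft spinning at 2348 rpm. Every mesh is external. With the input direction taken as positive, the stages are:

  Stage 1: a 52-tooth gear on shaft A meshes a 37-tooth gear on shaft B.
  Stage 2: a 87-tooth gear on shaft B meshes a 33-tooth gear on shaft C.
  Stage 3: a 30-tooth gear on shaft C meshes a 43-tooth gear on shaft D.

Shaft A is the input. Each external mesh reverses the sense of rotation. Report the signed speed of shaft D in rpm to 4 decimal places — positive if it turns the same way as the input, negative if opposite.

-6069.5686 rpm (opposite to input, |ω| = 6069.5686 rpm)

Stage 1 [52T→37T]: ω = 2348.0000×52/37 = 3299.8919 rpm, dir flips to −; running = −3299.8919
Stage 2 [87T→33T]: ω = 3299.8919×87/33 = 8699.7150 rpm, dir flips to +; running = +8699.7150
Stage 3 [30T→43T]: ω = 8699.7150×30/43 = 6069.5686 rpm, dir flips to −; running = −6069.5686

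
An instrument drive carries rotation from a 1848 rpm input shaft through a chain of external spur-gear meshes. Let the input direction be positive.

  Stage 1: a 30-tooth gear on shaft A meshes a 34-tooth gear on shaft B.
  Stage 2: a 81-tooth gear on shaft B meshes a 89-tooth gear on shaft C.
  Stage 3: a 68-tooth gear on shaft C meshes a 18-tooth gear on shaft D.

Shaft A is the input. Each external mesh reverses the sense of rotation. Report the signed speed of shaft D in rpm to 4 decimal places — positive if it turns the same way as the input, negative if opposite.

-5606.2921 rpm (opposite to input, |ω| = 5606.2921 rpm)

Stage 1 [30T→34T]: ω = 1848.0000×30/34 = 1630.5882 rpm, dir flips to −; running = −1630.5882
Stage 2 [81T→89T]: ω = 1630.5882×81/89 = 1484.0185 rpm, dir flips to +; running = +1484.0185
Stage 3 [68T→18T]: ω = 1484.0185×68/18 = 5606.2921 rpm, dir flips to −; running = −5606.2921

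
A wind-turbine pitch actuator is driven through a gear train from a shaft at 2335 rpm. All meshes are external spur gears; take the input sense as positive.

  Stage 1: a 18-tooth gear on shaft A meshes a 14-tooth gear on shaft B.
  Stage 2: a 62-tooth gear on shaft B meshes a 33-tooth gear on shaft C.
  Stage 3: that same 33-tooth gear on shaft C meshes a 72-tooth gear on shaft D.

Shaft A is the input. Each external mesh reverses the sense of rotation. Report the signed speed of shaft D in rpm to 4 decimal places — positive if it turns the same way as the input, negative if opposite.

Stage 1 [18T→14T]: ω = 2335.0000×18/14 = 3002.1429 rpm, dir flips to −; running = −3002.1429
Stage 2 [62T→33T]: ω = 3002.1429×62/33 = 5640.3896 rpm, dir flips to +; running = +5640.3896
Stage 3 [33T→72T]: ω = 5640.3896×33/72 = 2585.1786 rpm, dir flips to −; running = −2585.1786

-2585.1786 rpm (opposite to input, |ω| = 2585.1786 rpm)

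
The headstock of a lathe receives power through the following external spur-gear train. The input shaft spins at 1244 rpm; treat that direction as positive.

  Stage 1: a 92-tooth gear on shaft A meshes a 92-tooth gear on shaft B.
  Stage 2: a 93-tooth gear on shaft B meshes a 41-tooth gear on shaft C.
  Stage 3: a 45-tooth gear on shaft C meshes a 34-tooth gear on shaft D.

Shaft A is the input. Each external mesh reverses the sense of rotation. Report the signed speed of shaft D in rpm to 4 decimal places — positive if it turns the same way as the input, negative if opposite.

-3734.6772 rpm (opposite to input, |ω| = 3734.6772 rpm)

Stage 1 [92T→92T]: ω = 1244.0000×92/92 = 1244.0000 rpm, dir flips to −; running = −1244.0000
Stage 2 [93T→41T]: ω = 1244.0000×93/41 = 2821.7561 rpm, dir flips to +; running = +2821.7561
Stage 3 [45T→34T]: ω = 2821.7561×45/34 = 3734.6772 rpm, dir flips to −; running = −3734.6772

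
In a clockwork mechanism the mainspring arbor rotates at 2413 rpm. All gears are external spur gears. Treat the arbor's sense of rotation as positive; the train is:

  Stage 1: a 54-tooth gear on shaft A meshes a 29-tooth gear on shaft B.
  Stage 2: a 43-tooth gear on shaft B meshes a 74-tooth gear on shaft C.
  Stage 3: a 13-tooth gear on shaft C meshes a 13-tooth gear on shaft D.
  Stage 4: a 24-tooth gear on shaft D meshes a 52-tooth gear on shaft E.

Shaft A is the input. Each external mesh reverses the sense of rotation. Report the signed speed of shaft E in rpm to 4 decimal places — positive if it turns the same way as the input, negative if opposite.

+1205.0296 rpm (same as input, |ω| = 1205.0296 rpm)

Stage 1 [54T→29T]: ω = 2413.0000×54/29 = 4493.1724 rpm, dir flips to −; running = −4493.1724
Stage 2 [43T→74T]: ω = 4493.1724×43/74 = 2610.8975 rpm, dir flips to +; running = +2610.8975
Stage 3 [13T→13T]: ω = 2610.8975×13/13 = 2610.8975 rpm, dir flips to −; running = −2610.8975
Stage 4 [24T→52T]: ω = 2610.8975×24/52 = 1205.0296 rpm, dir flips to +; running = +1205.0296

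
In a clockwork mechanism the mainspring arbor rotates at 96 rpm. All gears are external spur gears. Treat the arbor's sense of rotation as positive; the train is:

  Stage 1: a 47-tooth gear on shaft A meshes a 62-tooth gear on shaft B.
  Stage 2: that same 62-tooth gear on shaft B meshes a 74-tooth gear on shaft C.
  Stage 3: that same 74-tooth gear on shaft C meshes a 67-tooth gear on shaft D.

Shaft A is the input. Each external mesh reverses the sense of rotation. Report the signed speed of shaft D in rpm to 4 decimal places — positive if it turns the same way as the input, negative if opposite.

Stage 1 [47T→62T]: ω = 96.0000×47/62 = 72.7742 rpm, dir flips to −; running = −72.7742
Stage 2 [62T→74T]: ω = 72.7742×62/74 = 60.9730 rpm, dir flips to +; running = +60.9730
Stage 3 [74T→67T]: ω = 60.9730×74/67 = 67.3433 rpm, dir flips to −; running = −67.3433

-67.3433 rpm (opposite to input, |ω| = 67.3433 rpm)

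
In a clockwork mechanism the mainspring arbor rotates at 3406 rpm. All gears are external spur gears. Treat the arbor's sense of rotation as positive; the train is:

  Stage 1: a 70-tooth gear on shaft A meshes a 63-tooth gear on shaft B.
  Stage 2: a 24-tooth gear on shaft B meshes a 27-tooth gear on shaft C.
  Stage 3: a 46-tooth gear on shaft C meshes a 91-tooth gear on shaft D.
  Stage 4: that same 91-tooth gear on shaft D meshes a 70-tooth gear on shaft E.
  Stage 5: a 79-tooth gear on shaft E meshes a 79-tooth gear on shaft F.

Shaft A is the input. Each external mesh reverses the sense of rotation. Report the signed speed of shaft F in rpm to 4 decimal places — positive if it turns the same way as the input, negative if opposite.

-2210.5961 rpm (opposite to input, |ω| = 2210.5961 rpm)

Stage 1 [70T→63T]: ω = 3406.0000×70/63 = 3784.4444 rpm, dir flips to −; running = −3784.4444
Stage 2 [24T→27T]: ω = 3784.4444×24/27 = 3363.9506 rpm, dir flips to +; running = +3363.9506
Stage 3 [46T→91T]: ω = 3363.9506×46/91 = 1700.4586 rpm, dir flips to −; running = −1700.4586
Stage 4 [91T→70T]: ω = 1700.4586×91/70 = 2210.5961 rpm, dir flips to +; running = +2210.5961
Stage 5 [79T→79T]: ω = 2210.5961×79/79 = 2210.5961 rpm, dir flips to −; running = −2210.5961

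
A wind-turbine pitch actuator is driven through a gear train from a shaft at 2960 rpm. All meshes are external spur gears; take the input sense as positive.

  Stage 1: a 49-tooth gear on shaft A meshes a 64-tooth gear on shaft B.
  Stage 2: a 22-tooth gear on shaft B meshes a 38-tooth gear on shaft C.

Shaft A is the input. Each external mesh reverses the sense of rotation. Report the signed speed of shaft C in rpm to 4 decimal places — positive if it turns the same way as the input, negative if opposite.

+1312.0395 rpm (same as input, |ω| = 1312.0395 rpm)

Stage 1 [49T→64T]: ω = 2960.0000×49/64 = 2266.2500 rpm, dir flips to −; running = −2266.2500
Stage 2 [22T→38T]: ω = 2266.2500×22/38 = 1312.0395 rpm, dir flips to +; running = +1312.0395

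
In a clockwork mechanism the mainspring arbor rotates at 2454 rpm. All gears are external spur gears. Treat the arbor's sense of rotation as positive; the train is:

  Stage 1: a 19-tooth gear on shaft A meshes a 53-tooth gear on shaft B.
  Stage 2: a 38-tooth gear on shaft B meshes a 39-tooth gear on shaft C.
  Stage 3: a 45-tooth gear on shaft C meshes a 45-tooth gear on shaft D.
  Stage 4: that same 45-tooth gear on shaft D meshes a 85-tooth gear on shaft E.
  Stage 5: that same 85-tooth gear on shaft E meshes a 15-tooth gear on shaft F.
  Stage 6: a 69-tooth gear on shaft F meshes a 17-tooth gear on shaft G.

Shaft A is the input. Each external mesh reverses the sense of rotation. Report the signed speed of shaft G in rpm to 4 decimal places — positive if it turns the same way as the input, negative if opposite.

+10437.4090 rpm (same as input, |ω| = 10437.4090 rpm)

Stage 1 [19T→53T]: ω = 2454.0000×19/53 = 879.7358 rpm, dir flips to −; running = −879.7358
Stage 2 [38T→39T]: ω = 879.7358×38/39 = 857.1785 rpm, dir flips to +; running = +857.1785
Stage 3 [45T→45T]: ω = 857.1785×45/45 = 857.1785 rpm, dir flips to −; running = −857.1785
Stage 4 [45T→85T]: ω = 857.1785×45/85 = 453.8004 rpm, dir flips to +; running = +453.8004
Stage 5 [85T→15T]: ω = 453.8004×85/15 = 2571.5356 rpm, dir flips to −; running = −2571.5356
Stage 6 [69T→17T]: ω = 2571.5356×69/17 = 10437.4090 rpm, dir flips to +; running = +10437.4090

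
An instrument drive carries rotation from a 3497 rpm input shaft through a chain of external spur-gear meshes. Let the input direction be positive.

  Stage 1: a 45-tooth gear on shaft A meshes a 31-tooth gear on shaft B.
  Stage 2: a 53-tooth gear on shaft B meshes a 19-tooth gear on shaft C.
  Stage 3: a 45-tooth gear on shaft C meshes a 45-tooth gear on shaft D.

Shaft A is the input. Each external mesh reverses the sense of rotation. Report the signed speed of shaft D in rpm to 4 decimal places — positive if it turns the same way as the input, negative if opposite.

Stage 1 [45T→31T]: ω = 3497.0000×45/31 = 5076.2903 rpm, dir flips to −; running = −5076.2903
Stage 2 [53T→19T]: ω = 5076.2903×53/19 = 14160.1783 rpm, dir flips to +; running = +14160.1783
Stage 3 [45T→45T]: ω = 14160.1783×45/45 = 14160.1783 rpm, dir flips to −; running = −14160.1783

-14160.1783 rpm (opposite to input, |ω| = 14160.1783 rpm)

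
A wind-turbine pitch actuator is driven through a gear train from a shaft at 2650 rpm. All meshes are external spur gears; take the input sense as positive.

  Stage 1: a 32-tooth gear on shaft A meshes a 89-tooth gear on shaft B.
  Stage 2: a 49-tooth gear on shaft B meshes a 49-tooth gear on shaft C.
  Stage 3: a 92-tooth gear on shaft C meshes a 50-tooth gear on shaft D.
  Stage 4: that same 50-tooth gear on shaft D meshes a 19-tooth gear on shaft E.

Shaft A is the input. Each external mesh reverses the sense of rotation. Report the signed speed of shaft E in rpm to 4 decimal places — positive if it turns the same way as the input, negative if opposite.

+4613.6014 rpm (same as input, |ω| = 4613.6014 rpm)

Stage 1 [32T→89T]: ω = 2650.0000×32/89 = 952.8090 rpm, dir flips to −; running = −952.8090
Stage 2 [49T→49T]: ω = 952.8090×49/49 = 952.8090 rpm, dir flips to +; running = +952.8090
Stage 3 [92T→50T]: ω = 952.8090×92/50 = 1753.1685 rpm, dir flips to −; running = −1753.1685
Stage 4 [50T→19T]: ω = 1753.1685×50/19 = 4613.6014 rpm, dir flips to +; running = +4613.6014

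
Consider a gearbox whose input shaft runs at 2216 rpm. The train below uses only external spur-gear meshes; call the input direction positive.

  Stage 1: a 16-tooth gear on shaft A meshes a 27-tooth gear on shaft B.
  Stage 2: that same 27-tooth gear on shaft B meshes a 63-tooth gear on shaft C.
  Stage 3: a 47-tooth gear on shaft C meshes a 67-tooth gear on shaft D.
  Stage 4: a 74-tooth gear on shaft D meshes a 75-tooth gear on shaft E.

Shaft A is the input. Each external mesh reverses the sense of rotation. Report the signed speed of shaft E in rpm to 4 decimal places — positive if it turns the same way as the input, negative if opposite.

+389.5316 rpm (same as input, |ω| = 389.5316 rpm)

Stage 1 [16T→27T]: ω = 2216.0000×16/27 = 1313.1852 rpm, dir flips to −; running = −1313.1852
Stage 2 [27T→63T]: ω = 1313.1852×27/63 = 562.7937 rpm, dir flips to +; running = +562.7937
Stage 3 [47T→67T]: ω = 562.7937×47/67 = 394.7955 rpm, dir flips to −; running = −394.7955
Stage 4 [74T→75T]: ω = 394.7955×74/75 = 389.5316 rpm, dir flips to +; running = +389.5316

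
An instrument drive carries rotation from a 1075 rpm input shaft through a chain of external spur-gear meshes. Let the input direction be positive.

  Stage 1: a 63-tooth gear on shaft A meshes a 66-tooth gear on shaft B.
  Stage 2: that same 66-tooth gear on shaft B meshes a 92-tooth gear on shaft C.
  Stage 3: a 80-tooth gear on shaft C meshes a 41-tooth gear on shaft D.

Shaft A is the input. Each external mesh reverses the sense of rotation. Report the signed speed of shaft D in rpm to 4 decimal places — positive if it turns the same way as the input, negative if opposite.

Stage 1 [63T→66T]: ω = 1075.0000×63/66 = 1026.1364 rpm, dir flips to −; running = −1026.1364
Stage 2 [66T→92T]: ω = 1026.1364×66/92 = 736.1413 rpm, dir flips to +; running = +736.1413
Stage 3 [80T→41T]: ω = 736.1413×80/41 = 1436.3733 rpm, dir flips to −; running = −1436.3733

-1436.3733 rpm (opposite to input, |ω| = 1436.3733 rpm)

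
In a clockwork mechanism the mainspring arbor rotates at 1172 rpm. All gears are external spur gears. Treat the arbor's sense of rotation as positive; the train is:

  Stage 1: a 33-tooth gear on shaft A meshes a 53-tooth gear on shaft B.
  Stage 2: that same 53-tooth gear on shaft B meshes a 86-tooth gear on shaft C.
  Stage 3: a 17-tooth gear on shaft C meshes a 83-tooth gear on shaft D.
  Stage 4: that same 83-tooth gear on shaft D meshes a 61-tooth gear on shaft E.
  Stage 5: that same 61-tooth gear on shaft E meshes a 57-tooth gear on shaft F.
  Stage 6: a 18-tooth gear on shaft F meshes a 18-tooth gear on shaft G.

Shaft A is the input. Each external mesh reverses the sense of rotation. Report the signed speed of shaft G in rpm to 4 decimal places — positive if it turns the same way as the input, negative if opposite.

Stage 1 [33T→53T]: ω = 1172.0000×33/53 = 729.7358 rpm, dir flips to −; running = −729.7358
Stage 2 [53T→86T]: ω = 729.7358×53/86 = 449.7209 rpm, dir flips to +; running = +449.7209
Stage 3 [17T→83T]: ω = 449.7209×17/83 = 92.1115 rpm, dir flips to −; running = −92.1115
Stage 4 [83T→61T]: ω = 92.1115×83/61 = 125.3321 rpm, dir flips to +; running = +125.3321
Stage 5 [61T→57T]: ω = 125.3321×61/57 = 134.1273 rpm, dir flips to −; running = −134.1273
Stage 6 [18T→18T]: ω = 134.1273×18/18 = 134.1273 rpm, dir flips to +; running = +134.1273

+134.1273 rpm (same as input, |ω| = 134.1273 rpm)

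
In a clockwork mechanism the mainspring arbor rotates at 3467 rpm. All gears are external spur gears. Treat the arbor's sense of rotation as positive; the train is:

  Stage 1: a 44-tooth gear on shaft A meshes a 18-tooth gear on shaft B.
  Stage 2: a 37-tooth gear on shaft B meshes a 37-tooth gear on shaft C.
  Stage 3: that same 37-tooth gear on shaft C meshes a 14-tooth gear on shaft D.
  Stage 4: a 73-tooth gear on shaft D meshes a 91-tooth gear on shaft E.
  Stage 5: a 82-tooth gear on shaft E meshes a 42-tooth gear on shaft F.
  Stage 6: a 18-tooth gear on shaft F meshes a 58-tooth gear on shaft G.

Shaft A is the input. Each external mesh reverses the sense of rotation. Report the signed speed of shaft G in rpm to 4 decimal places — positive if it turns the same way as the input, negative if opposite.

+10886.7498 rpm (same as input, |ω| = 10886.7498 rpm)

Stage 1 [44T→18T]: ω = 3467.0000×44/18 = 8474.8889 rpm, dir flips to −; running = −8474.8889
Stage 2 [37T→37T]: ω = 8474.8889×37/37 = 8474.8889 rpm, dir flips to +; running = +8474.8889
Stage 3 [37T→14T]: ω = 8474.8889×37/14 = 22397.9206 rpm, dir flips to −; running = −22397.9206
Stage 4 [73T→91T]: ω = 22397.9206×73/91 = 17967.5627 rpm, dir flips to +; running = +17967.5627
Stage 5 [82T→42T]: ω = 17967.5627×82/42 = 35079.5272 rpm, dir flips to −; running = −35079.5272
Stage 6 [18T→58T]: ω = 35079.5272×18/58 = 10886.7498 rpm, dir flips to +; running = +10886.7498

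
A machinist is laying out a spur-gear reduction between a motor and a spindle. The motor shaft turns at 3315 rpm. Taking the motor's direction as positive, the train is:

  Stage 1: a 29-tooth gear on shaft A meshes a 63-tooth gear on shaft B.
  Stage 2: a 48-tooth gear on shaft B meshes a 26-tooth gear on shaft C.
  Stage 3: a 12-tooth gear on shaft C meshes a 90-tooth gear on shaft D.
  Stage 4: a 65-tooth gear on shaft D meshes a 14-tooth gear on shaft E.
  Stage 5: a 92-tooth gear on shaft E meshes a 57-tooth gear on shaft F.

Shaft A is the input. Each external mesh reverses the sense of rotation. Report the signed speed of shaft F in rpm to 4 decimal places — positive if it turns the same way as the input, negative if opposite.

-2814.7894 rpm (opposite to input, |ω| = 2814.7894 rpm)

Stage 1 [29T→63T]: ω = 3315.0000×29/63 = 1525.9524 rpm, dir flips to −; running = −1525.9524
Stage 2 [48T→26T]: ω = 1525.9524×48/26 = 2817.1429 rpm, dir flips to +; running = +2817.1429
Stage 3 [12T→90T]: ω = 2817.1429×12/90 = 375.6190 rpm, dir flips to −; running = −375.6190
Stage 4 [65T→14T]: ω = 375.6190×65/14 = 1743.9456 rpm, dir flips to +; running = +1743.9456
Stage 5 [92T→57T]: ω = 1743.9456×92/57 = 2814.7894 rpm, dir flips to −; running = −2814.7894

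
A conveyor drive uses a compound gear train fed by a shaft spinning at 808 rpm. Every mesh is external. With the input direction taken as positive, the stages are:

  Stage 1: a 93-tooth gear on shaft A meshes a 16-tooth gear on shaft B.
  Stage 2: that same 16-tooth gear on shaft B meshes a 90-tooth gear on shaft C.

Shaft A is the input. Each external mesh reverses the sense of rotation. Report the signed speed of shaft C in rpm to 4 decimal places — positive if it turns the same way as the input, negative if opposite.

Stage 1 [93T→16T]: ω = 808.0000×93/16 = 4696.5000 rpm, dir flips to −; running = −4696.5000
Stage 2 [16T→90T]: ω = 4696.5000×16/90 = 834.9333 rpm, dir flips to +; running = +834.9333

+834.9333 rpm (same as input, |ω| = 834.9333 rpm)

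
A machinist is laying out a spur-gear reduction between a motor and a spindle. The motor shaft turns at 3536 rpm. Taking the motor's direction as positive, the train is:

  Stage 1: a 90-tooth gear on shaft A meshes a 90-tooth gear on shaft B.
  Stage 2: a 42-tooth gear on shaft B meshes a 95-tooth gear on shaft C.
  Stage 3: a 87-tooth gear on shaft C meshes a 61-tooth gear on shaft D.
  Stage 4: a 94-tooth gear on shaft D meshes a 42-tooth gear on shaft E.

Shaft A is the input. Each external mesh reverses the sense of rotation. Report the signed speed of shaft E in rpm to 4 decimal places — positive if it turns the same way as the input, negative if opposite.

Stage 1 [90T→90T]: ω = 3536.0000×90/90 = 3536.0000 rpm, dir flips to −; running = −3536.0000
Stage 2 [42T→95T]: ω = 3536.0000×42/95 = 1563.2842 rpm, dir flips to +; running = +1563.2842
Stage 3 [87T→61T]: ω = 1563.2842×87/61 = 2229.6021 rpm, dir flips to −; running = −2229.6021
Stage 4 [94T→42T]: ω = 2229.6021×94/42 = 4990.0618 rpm, dir flips to +; running = +4990.0618

+4990.0618 rpm (same as input, |ω| = 4990.0618 rpm)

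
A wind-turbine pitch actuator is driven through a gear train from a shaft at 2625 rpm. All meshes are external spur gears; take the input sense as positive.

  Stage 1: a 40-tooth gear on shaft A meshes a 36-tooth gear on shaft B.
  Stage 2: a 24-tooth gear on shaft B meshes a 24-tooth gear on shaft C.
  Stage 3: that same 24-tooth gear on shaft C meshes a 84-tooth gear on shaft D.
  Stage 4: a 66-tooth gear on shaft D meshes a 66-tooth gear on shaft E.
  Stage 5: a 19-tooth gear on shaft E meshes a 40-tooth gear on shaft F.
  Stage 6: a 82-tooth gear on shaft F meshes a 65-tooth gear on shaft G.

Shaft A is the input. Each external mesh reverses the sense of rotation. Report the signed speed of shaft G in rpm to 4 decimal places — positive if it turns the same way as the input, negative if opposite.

+499.3590 rpm (same as input, |ω| = 499.3590 rpm)

Stage 1 [40T→36T]: ω = 2625.0000×40/36 = 2916.6667 rpm, dir flips to −; running = −2916.6667
Stage 2 [24T→24T]: ω = 2916.6667×24/24 = 2916.6667 rpm, dir flips to +; running = +2916.6667
Stage 3 [24T→84T]: ω = 2916.6667×24/84 = 833.3333 rpm, dir flips to −; running = −833.3333
Stage 4 [66T→66T]: ω = 833.3333×66/66 = 833.3333 rpm, dir flips to +; running = +833.3333
Stage 5 [19T→40T]: ω = 833.3333×19/40 = 395.8333 rpm, dir flips to −; running = −395.8333
Stage 6 [82T→65T]: ω = 395.8333×82/65 = 499.3590 rpm, dir flips to +; running = +499.3590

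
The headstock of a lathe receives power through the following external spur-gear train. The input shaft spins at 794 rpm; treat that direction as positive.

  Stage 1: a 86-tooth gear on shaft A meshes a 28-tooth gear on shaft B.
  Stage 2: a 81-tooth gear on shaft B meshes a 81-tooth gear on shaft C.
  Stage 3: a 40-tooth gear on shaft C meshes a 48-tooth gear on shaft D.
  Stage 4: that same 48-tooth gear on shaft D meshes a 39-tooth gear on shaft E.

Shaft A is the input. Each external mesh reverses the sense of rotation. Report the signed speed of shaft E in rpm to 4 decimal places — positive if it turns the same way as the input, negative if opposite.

Stage 1 [86T→28T]: ω = 794.0000×86/28 = 2438.7143 rpm, dir flips to −; running = −2438.7143
Stage 2 [81T→81T]: ω = 2438.7143×81/81 = 2438.7143 rpm, dir flips to +; running = +2438.7143
Stage 3 [40T→48T]: ω = 2438.7143×40/48 = 2032.2619 rpm, dir flips to −; running = −2032.2619
Stage 4 [48T→39T]: ω = 2032.2619×48/39 = 2501.2454 rpm, dir flips to +; running = +2501.2454

+2501.2454 rpm (same as input, |ω| = 2501.2454 rpm)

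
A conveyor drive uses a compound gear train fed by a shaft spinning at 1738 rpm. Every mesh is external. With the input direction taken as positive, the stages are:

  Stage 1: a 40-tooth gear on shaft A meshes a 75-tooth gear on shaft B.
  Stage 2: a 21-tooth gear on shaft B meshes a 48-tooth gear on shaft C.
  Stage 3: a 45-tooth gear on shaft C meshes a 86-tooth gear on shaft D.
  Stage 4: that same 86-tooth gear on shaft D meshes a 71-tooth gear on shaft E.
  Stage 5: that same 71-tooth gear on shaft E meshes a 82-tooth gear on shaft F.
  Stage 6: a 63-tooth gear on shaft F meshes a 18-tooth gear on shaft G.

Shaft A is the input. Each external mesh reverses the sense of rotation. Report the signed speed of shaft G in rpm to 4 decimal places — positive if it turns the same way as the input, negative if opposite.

+778.9207 rpm (same as input, |ω| = 778.9207 rpm)

Stage 1 [40T→75T]: ω = 1738.0000×40/75 = 926.9333 rpm, dir flips to −; running = −926.9333
Stage 2 [21T→48T]: ω = 926.9333×21/48 = 405.5333 rpm, dir flips to +; running = +405.5333
Stage 3 [45T→86T]: ω = 405.5333×45/86 = 212.1977 rpm, dir flips to −; running = −212.1977
Stage 4 [86T→71T]: ω = 212.1977×86/71 = 257.0282 rpm, dir flips to +; running = +257.0282
Stage 5 [71T→82T]: ω = 257.0282×71/82 = 222.5488 rpm, dir flips to −; running = −222.5488
Stage 6 [63T→18T]: ω = 222.5488×63/18 = 778.9207 rpm, dir flips to +; running = +778.9207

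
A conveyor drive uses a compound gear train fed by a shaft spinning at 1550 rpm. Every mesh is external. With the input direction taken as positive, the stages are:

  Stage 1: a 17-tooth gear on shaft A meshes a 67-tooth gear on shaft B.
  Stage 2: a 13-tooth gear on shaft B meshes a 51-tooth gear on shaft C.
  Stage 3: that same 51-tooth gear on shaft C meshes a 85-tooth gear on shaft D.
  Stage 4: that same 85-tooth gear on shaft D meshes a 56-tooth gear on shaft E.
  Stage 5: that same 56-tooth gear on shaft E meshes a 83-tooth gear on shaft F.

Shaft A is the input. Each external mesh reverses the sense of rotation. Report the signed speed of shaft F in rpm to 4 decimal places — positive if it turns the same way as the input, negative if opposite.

Stage 1 [17T→67T]: ω = 1550.0000×17/67 = 393.2836 rpm, dir flips to −; running = −393.2836
Stage 2 [13T→51T]: ω = 393.2836×13/51 = 100.2488 rpm, dir flips to +; running = +100.2488
Stage 3 [51T→85T]: ω = 100.2488×51/85 = 60.1493 rpm, dir flips to −; running = −60.1493
Stage 4 [85T→56T]: ω = 60.1493×85/56 = 91.2980 rpm, dir flips to +; running = +91.2980
Stage 5 [56T→83T]: ω = 91.2980×56/83 = 61.5986 rpm, dir flips to −; running = −61.5986

-61.5986 rpm (opposite to input, |ω| = 61.5986 rpm)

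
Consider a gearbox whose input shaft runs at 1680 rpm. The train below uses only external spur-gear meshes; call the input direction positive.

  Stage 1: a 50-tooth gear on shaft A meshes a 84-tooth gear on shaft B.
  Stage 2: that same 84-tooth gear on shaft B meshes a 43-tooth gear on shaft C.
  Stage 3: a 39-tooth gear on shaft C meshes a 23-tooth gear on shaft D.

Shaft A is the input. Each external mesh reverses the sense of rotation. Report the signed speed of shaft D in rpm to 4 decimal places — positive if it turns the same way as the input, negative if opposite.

-3312.4368 rpm (opposite to input, |ω| = 3312.4368 rpm)

Stage 1 [50T→84T]: ω = 1680.0000×50/84 = 1000.0000 rpm, dir flips to −; running = −1000.0000
Stage 2 [84T→43T]: ω = 1000.0000×84/43 = 1953.4884 rpm, dir flips to +; running = +1953.4884
Stage 3 [39T→23T]: ω = 1953.4884×39/23 = 3312.4368 rpm, dir flips to −; running = −3312.4368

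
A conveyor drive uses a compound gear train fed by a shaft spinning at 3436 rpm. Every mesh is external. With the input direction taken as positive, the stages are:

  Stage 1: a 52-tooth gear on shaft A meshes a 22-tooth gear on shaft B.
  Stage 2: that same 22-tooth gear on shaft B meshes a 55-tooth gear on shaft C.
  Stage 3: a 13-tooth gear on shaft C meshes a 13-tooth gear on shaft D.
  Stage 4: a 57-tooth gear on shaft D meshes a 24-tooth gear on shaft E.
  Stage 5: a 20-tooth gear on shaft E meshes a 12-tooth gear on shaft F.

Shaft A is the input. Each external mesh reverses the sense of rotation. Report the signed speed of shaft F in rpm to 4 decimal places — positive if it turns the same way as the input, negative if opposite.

-12858.9697 rpm (opposite to input, |ω| = 12858.9697 rpm)

Stage 1 [52T→22T]: ω = 3436.0000×52/22 = 8121.4545 rpm, dir flips to −; running = −8121.4545
Stage 2 [22T→55T]: ω = 8121.4545×22/55 = 3248.5818 rpm, dir flips to +; running = +3248.5818
Stage 3 [13T→13T]: ω = 3248.5818×13/13 = 3248.5818 rpm, dir flips to −; running = −3248.5818
Stage 4 [57T→24T]: ω = 3248.5818×57/24 = 7715.3818 rpm, dir flips to +; running = +7715.3818
Stage 5 [20T→12T]: ω = 7715.3818×20/12 = 12858.9697 rpm, dir flips to −; running = −12858.9697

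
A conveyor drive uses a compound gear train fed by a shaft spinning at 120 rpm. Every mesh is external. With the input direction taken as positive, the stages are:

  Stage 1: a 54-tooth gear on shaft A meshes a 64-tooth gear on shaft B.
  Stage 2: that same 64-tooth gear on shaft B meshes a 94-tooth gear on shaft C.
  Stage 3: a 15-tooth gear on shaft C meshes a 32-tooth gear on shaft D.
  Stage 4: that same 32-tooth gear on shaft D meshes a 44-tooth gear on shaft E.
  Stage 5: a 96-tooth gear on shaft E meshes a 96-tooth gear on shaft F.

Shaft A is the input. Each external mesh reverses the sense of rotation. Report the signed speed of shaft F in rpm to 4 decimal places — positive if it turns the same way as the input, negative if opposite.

-23.5010 rpm (opposite to input, |ω| = 23.5010 rpm)

Stage 1 [54T→64T]: ω = 120.0000×54/64 = 101.2500 rpm, dir flips to −; running = −101.2500
Stage 2 [64T→94T]: ω = 101.2500×64/94 = 68.9362 rpm, dir flips to +; running = +68.9362
Stage 3 [15T→32T]: ω = 68.9362×15/32 = 32.3138 rpm, dir flips to −; running = −32.3138
Stage 4 [32T→44T]: ω = 32.3138×32/44 = 23.5010 rpm, dir flips to +; running = +23.5010
Stage 5 [96T→96T]: ω = 23.5010×96/96 = 23.5010 rpm, dir flips to −; running = −23.5010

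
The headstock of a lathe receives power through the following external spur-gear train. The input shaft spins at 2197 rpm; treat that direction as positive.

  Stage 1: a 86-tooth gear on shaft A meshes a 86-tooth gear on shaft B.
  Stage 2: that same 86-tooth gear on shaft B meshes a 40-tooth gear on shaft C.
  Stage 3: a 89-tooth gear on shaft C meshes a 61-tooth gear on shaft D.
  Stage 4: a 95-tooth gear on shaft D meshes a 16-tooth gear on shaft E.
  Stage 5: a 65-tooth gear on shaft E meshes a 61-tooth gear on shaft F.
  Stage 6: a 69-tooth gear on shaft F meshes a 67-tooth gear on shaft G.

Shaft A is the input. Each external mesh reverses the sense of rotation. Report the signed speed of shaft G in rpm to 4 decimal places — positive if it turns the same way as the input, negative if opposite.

Stage 1 [86T→86T]: ω = 2197.0000×86/86 = 2197.0000 rpm, dir flips to −; running = −2197.0000
Stage 2 [86T→40T]: ω = 2197.0000×86/40 = 4723.5500 rpm, dir flips to +; running = +4723.5500
Stage 3 [89T→61T]: ω = 4723.5500×89/61 = 6891.7369 rpm, dir flips to −; running = −6891.7369
Stage 4 [95T→16T]: ω = 6891.7369×95/16 = 40919.6878 rpm, dir flips to +; running = +40919.6878
Stage 5 [65T→61T]: ω = 40919.6878×65/61 = 43602.9460 rpm, dir flips to −; running = −43602.9460
Stage 6 [69T→67T]: ω = 43602.9460×69/67 = 44904.5264 rpm, dir flips to +; running = +44904.5264

+44904.5264 rpm (same as input, |ω| = 44904.5264 rpm)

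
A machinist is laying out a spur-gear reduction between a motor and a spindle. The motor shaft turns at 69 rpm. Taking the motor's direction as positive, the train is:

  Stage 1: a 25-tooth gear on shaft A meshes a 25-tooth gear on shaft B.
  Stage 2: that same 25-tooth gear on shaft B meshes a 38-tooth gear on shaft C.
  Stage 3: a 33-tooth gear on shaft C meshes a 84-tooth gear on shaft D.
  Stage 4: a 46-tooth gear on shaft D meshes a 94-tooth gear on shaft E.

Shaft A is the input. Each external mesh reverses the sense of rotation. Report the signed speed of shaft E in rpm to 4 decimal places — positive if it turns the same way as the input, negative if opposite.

+8.7271 rpm (same as input, |ω| = 8.7271 rpm)

Stage 1 [25T→25T]: ω = 69.0000×25/25 = 69.0000 rpm, dir flips to −; running = −69.0000
Stage 2 [25T→38T]: ω = 69.0000×25/38 = 45.3947 rpm, dir flips to +; running = +45.3947
Stage 3 [33T→84T]: ω = 45.3947×33/84 = 17.8336 rpm, dir flips to −; running = −17.8336
Stage 4 [46T→94T]: ω = 17.8336×46/94 = 8.7271 rpm, dir flips to +; running = +8.7271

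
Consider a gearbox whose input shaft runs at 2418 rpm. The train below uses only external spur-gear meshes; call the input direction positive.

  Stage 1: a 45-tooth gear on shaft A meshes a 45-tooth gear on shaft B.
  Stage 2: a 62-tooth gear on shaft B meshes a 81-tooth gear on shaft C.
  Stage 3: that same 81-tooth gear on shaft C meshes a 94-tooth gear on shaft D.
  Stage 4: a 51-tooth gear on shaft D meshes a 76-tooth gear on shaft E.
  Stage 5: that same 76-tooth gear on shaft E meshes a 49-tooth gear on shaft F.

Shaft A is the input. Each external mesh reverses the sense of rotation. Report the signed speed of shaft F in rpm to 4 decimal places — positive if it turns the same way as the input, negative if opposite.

Stage 1 [45T→45T]: ω = 2418.0000×45/45 = 2418.0000 rpm, dir flips to −; running = −2418.0000
Stage 2 [62T→81T]: ω = 2418.0000×62/81 = 1850.8148 rpm, dir flips to +; running = +1850.8148
Stage 3 [81T→94T]: ω = 1850.8148×81/94 = 1594.8511 rpm, dir flips to −; running = −1594.8511
Stage 4 [51T→76T]: ω = 1594.8511×51/76 = 1070.2290 rpm, dir flips to +; running = +1070.2290
Stage 5 [76T→49T]: ω = 1070.2290×76/49 = 1659.9470 rpm, dir flips to −; running = −1659.9470

-1659.9470 rpm (opposite to input, |ω| = 1659.9470 rpm)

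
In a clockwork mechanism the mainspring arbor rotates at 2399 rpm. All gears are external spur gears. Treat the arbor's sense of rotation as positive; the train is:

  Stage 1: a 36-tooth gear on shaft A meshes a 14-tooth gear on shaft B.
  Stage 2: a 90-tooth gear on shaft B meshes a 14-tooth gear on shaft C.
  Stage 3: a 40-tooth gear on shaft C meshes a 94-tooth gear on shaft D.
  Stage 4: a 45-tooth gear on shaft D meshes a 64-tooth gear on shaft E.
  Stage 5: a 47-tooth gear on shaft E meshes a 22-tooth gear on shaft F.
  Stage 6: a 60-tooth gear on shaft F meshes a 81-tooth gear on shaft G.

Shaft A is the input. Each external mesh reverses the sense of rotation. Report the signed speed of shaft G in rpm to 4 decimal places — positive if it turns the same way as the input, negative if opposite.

Stage 1 [36T→14T]: ω = 2399.0000×36/14 = 6168.8571 rpm, dir flips to −; running = −6168.8571
Stage 2 [90T→14T]: ω = 6168.8571×90/14 = 39656.9388 rpm, dir flips to +; running = +39656.9388
Stage 3 [40T→94T]: ω = 39656.9388×40/94 = 16875.2931 rpm, dir flips to −; running = −16875.2931
Stage 4 [45T→64T]: ω = 16875.2931×45/64 = 11865.4405 rpm, dir flips to +; running = +11865.4405
Stage 5 [47T→22T]: ω = 11865.4405×47/22 = 25348.8955 rpm, dir flips to −; running = −25348.8955
Stage 6 [60T→81T]: ω = 25348.8955×60/81 = 18776.9596 rpm, dir flips to +; running = +18776.9596

+18776.9596 rpm (same as input, |ω| = 18776.9596 rpm)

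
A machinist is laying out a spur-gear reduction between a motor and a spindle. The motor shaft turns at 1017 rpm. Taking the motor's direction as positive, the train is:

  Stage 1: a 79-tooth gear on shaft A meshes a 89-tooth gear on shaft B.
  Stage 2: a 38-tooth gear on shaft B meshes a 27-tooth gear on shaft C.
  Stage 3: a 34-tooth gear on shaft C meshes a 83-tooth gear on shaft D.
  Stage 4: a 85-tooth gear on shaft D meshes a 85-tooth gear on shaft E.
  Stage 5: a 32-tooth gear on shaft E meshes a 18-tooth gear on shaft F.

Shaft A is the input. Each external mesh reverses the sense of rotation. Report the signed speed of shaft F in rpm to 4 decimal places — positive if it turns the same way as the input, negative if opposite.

-925.2438 rpm (opposite to input, |ω| = 925.2438 rpm)

Stage 1 [79T→89T]: ω = 1017.0000×79/89 = 902.7303 rpm, dir flips to −; running = −902.7303
Stage 2 [38T→27T]: ω = 902.7303×38/27 = 1270.5094 rpm, dir flips to +; running = +1270.5094
Stage 3 [34T→83T]: ω = 1270.5094×34/83 = 520.4496 rpm, dir flips to −; running = −520.4496
Stage 4 [85T→85T]: ω = 520.4496×85/85 = 520.4496 rpm, dir flips to +; running = +520.4496
Stage 5 [32T→18T]: ω = 520.4496×32/18 = 925.2438 rpm, dir flips to −; running = −925.2438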